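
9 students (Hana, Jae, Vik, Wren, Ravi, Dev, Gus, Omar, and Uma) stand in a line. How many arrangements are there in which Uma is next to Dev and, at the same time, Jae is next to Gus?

Treat {Uma,Dev} as one block (2 orders) and {Jae,Gus} as another (2 orders).
That leaves 7 units to arrange: 2 × 2 × 7! = 4 × 5040 = 20160.

20160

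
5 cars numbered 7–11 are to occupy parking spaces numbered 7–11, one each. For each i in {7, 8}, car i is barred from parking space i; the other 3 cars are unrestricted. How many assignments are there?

Let Aᵢ (for i ∈ {7, 8}) be the placements that put car i in its forbidden parking space. Any j of these fix j positions, leaving (5−j)! ways to fill the rest, and there are C(2,j) ways to pick which j.
By inclusion–exclusion, the number of valid placements is Σ_{j=0}^{2} (−1)^j C(2,j)·(5−j)!.
Computing: 120 − 48 + 6 = 78.

78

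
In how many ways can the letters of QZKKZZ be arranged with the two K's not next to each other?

40

There are 6!/(3!·2!) = 60 arrangements of QZKKZZ in total.
Arrangements with the K's together: treat KK as one letter, giving (5)!/(3!) = 20.
Hence 60 − 20 = 40.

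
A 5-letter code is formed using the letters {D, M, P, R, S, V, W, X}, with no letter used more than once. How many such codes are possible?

Choose and order 5 of the 8 symbols: the first letter has 8 options, the next 7, and so on down to 4.
That product is 8 × 7 × 6 × 5 × 4 = 6720.

6720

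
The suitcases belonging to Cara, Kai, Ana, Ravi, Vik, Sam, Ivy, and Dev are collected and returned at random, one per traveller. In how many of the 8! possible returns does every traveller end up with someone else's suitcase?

14833

Count assignments avoiding every fixed point. For any j of the 8 travellers fixed to their own suitcase, the other 8−j can be arranged in (8−j)! ways.
By inclusion–exclusion this is Σ_{j=0}^{8} (−1)^j C(8,j)·(8−j)!.
Computing: 40320 − 40320 + 20160 − 6720 + 1680 − 336 + 56 − 8 + 1 = 14833.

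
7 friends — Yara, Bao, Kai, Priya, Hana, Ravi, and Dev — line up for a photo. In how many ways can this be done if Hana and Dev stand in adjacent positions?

Place the 5 others and the Hana-Dev pair as 6 objects in a line; the pair has 2 internal arrangements.
So the count is 2·(6)! = 1440.

1440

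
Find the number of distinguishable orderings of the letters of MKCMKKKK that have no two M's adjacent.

126

There are 8!/(5!·2!) = 168 arrangements of MKCMKKKK in total.
If the two M's are adjacent, glue them into one block, leaving 7 items to arrange: (7)!/(5!) = 42 ways.
Subtracting, 168 − 42 = 126 arrangements keep the M's apart.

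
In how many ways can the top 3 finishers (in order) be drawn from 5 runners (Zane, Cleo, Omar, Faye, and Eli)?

There are 5 choices for 1st place, 4 for 2nd, and 3 for 3rd.
That gives 5 × 4 × 3 = 60.

60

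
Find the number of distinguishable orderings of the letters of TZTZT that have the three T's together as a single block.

Treat the 3 copies of T as a single block. The multiset to arrange is then {TTT, Z, Z}, 3 items in all.
That gives (3)!/(2!) = 3 arrangements.

3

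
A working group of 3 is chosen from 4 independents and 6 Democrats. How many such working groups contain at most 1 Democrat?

Split by how many Democrats are chosen (0 through 1).
Sum: C(6,0)·C(4,3) + C(6,1)·C(4,2) = 4 + 36 = 40.

40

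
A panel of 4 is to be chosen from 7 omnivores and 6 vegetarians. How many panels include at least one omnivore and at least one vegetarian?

665

Total 4-person selections from all 13: C(13,4) = 715.
Subtract selections that omit an entire group: no omnivores → C(6,4) = 15; no vegetarians → C(7,4) = 35.
Both groups omitted at once is impossible, so 715 − 50 = 665.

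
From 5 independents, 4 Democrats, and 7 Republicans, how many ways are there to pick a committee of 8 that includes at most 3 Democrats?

Split by how many Democrats are chosen (0 through 3).
Sum: C(4,0)·C(12,8) + C(4,1)·C(12,7) + C(4,2)·C(12,6) + C(4,3)·C(12,5) = 495 + 3168 + 5544 + 3168 = 12375.

12375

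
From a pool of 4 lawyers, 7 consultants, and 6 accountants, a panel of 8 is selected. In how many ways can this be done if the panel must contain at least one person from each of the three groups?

22813

With no constraint there are C(17,8) = 24310 possible selections.
Selections missing a whole group: no lawyers → C(13,8) = 1287; no consultants → C(10,8) = 45; no accountants → C(11,8) = 165.
Add back selections omitting two groups (i.e. drawn from a single group): C(4,8) + C(7,8) + C(6,8) = 0.
By inclusion–exclusion: 24310 − 1497 + 0 = 22813.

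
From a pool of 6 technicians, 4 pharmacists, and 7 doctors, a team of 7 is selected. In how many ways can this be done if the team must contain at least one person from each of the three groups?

Total 7-person selections from all 17: C(17,7) = 19448.
Subtract selections that omit an entire group: no technicians → C(11,7) = 330; no pharmacists → C(13,7) = 1716; no doctors → C(10,7) = 120.
Add back selections omitting two groups (i.e. drawn from a single group): C(6,7) + C(4,7) + C(7,7) = 1.
By inclusion–exclusion: 19448 − 2166 + 1 = 17283.

17283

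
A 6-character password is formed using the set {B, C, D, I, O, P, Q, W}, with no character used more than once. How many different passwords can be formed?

With no repetition, fill the 6 characters in order: 8 choices, then 7, down to 3.
That product is 8 × 7 × 6 × 5 × 4 × 3 = 20160.

20160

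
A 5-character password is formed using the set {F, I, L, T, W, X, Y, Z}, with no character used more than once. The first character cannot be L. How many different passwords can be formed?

5880

The first character has 8−1 = 7 choices (anything except L).
The remaining 4 characters are filled from the other 7 symbols without repetition: 7 × 6 × 5 × 4 = 840.
Total: 7 × 840 = 5880.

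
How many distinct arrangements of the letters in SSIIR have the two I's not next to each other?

18

There are 5!/(2!·2!) = 30 arrangements of SSIIR in total.
If the two I's are adjacent, glue them into one block, leaving 4 items to arrange: (4)!/(2!) = 12 ways.
Subtracting, 30 − 12 = 18 arrangements keep the I's apart.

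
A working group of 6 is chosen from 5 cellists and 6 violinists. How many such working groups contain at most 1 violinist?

6

Split by how many violinists are chosen (0 through 1).
Sum: C(6,0)·C(5,6) + C(6,1)·C(5,5) = 0 + 6 = 6.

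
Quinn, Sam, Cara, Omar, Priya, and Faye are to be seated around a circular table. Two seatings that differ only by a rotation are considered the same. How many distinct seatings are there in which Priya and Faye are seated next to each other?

48

Treat {Priya, Faye} as one unit (2 internal orders) and seat the resulting 5 units around the table: (4)! circular arrangements.
So 2 × (4)! = 2 × 24 = 48.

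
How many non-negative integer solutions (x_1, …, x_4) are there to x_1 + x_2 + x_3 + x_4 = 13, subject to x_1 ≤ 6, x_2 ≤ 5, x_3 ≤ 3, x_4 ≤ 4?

Without the upper bounds there are C(16,3) = 560 ways to split 13 among 4 variables.
Subtract solutions that violate a single cap (substitute x_i' = x_i − (cap_i+1)): x_1 ≥ 7 gives C(9,3) = 84; x_2 ≥ 6 gives C(10,3) = 120; x_3 ≥ 4 gives C(12,3) = 220; x_4 ≥ 5 gives C(11,3) = 165. Together 589.
Add back pairs where two caps are both exceeded: 1 + 10 + 4 + 20 + 10 + 35 = 80.
By inclusion–exclusion the count is 560 − 589 + 80 = 51.

51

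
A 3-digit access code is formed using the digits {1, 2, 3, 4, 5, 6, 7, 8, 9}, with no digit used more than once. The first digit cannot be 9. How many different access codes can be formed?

The first digit has 9−1 = 8 choices (anything except 9).
The remaining 2 digits are filled from the other 8 symbols without repetition: 8 × 7 = 56.
Total: 8 × 56 = 448.

448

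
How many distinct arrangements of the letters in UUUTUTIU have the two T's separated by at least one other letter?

Total arrangements of UUUTUTIU: 8!/(5!·2!) = 168.
If the two T's are adjacent, glue them into one block, leaving 7 items to arrange: (7)!/(5!) = 42 ways.
Hence 168 − 42 = 126.

126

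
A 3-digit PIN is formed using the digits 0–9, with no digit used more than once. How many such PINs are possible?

Choose and order 3 of the 10 symbols: the first digit has 10 options, the next 9, then 8.
That product is 10 × 9 × 8 = 720.

720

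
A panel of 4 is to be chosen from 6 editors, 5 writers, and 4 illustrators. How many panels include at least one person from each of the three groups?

Total 4-person selections from all 15: C(15,4) = 1365.
Subtract selections that omit an entire group: no editors → C(9,4) = 126; no writers → C(10,4) = 210; no illustrators → C(11,4) = 330.
Add back selections omitting two groups (i.e. drawn from a single group): C(6,4) + C(5,4) + C(4,4) = 21.
By inclusion–exclusion: 1365 − 666 + 21 = 720.

720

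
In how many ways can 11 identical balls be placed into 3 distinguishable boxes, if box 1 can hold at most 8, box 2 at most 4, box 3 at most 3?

14

Without the upper bounds there are C(13,2) = 78 ways to split 11 among 3 boxes.
Subtract solutions that violate a single cap (substitute x_i' = x_i − (cap_i+1)): x_1 ≥ 9 gives C(4,2) = 6; x_2 ≥ 5 gives C(8,2) = 28; x_3 ≥ 4 gives C(9,2) = 36. Together 70.
Add back pairs where two caps are both exceeded: 0 + 0 + 6 = 6.
By inclusion–exclusion the count is 78 − 70 + 6 = 14.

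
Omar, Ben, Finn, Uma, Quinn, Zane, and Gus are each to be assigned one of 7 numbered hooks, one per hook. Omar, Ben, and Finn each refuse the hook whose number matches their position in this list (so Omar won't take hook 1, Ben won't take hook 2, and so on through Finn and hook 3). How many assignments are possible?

3216

Let Aᵢ (for i ∈ {1, 2, 3}) be the placements that put person i in their forbidden hook. Any j of these fix j positions, leaving (7−j)! ways to fill the rest, and there are C(3,j) ways to pick which j.
By inclusion–exclusion, the number of valid placements is Σ_{j=0}^{3} (−1)^j C(3,j)·(7−j)!.
Computing: 5040 − 2160 + 360 − 24 = 3216.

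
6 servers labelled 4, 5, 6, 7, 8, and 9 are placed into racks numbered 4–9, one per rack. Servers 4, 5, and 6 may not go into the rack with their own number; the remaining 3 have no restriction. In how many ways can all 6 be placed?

426

Let Aᵢ (for i ∈ {4, 5, 6}) be the placements that put server i in its forbidden rack. Any j of these fix j positions, leaving (6−j)! ways to fill the rest, and there are C(3,j) ways to pick which j.
By inclusion–exclusion, the number of valid placements is Σ_{j=0}^{3} (−1)^j C(3,j)·(6−j)!.
Computing: 720 − 360 + 72 − 6 = 426.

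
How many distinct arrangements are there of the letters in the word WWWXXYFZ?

3360

WWWXXYFZ has 8 letters with W appearing 3 times and X appearing twice.
Dividing 8! = 40320 by 3!·2! = 12 for the repeated letters gives 3360.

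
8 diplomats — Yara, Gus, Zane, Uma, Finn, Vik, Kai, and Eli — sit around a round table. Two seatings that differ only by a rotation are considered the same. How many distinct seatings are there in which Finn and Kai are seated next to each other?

Glue Finn and Kai into a block (2 internal orders). Seating 7 units around a circle gives (6)! arrangements.
So 2 × (6)! = 2 × 720 = 1440.

1440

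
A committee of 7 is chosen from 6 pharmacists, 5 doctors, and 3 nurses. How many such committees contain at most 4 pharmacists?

3256

Split by how many pharmacists are chosen (0 through 4).
Sum: C(6,0)·C(8,7) + C(6,1)·C(8,6) + C(6,2)·C(8,5) + C(6,3)·C(8,4) + C(6,4)·C(8,3) = 8 + 168 + 840 + 1400 + 840 = 3256.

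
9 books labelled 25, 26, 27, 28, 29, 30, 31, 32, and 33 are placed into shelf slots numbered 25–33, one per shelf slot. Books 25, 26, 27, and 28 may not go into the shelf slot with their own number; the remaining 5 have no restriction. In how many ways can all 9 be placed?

Let Aᵢ (for 25 ≤ i ≤ 28) be the placements that put book i in its forbidden shelf slot. Any j of these fix j positions, leaving (9−j)! ways to fill the rest, and there are C(4,j) ways to pick which j.
By inclusion–exclusion, the number of valid placements is Σ_{j=0}^{4} (−1)^j C(4,j)·(9−j)!.
Computing: 362880 − 161280 + 30240 − 2880 + 120 = 229080.

229080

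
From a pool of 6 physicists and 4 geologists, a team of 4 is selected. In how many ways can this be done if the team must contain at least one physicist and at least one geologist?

194

Unrestricted: C(10,4) = 210 ways to pick any 4 of the 10.
Selections missing a whole group: no physicists → C(4,4) = 1; no geologists → C(6,4) = 15.
Both groups omitted at once is impossible, so 210 − 16 = 194.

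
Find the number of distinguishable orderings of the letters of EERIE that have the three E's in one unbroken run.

6

Treat the 3 copies of E as a single block. The multiset to arrange is then {EEE, I, R}, 3 items in all.
All 3 items are distinct, so there are (3)! = 6 arrangements.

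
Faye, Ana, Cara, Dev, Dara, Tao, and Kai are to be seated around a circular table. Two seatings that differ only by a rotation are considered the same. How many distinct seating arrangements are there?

Fix one person's seat to break rotational symmetry; the remaining 6 people can be arranged in (6)! = 720 ways.

720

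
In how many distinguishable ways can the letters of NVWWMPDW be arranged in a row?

6720

NVWWMPDW has 8 letters with W appearing 3 times.
The number of distinct arrangements is 8!/(3!) = 40320/6 = 6720.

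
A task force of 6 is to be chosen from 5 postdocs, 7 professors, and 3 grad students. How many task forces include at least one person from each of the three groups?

3850

Unrestricted: C(15,6) = 5005 ways to pick any 6 of the 15.
Subtract selections that omit an entire group: no postdocs → C(10,6) = 210; no professors → C(8,6) = 28; no grad students → C(12,6) = 924.
Add back selections omitting two groups (i.e. drawn from a single group): C(5,6) + C(7,6) + C(3,6) = 7.
By inclusion–exclusion: 5005 − 1162 + 7 = 3850.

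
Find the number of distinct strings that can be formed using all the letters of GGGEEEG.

35

Letter multiplicities in GGGEEEG: E×3, G×4.
Dividing 7! = 5040 by 4!·3! = 144 for the repeated letters gives 35.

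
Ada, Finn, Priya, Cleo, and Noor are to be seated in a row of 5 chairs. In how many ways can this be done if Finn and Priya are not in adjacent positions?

Of the 5! = 120 arrangements, those with Finn and Priya adjacent number 2 × 4! = 48 (treat the pair as a block with 2 internal orders).
Complementary counting: 120 − 48 = 72.

72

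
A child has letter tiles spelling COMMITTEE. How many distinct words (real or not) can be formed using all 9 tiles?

Letter multiplicities in COMMITTEE: C×1, E×2, I×1, M×2, O×1, T×2.
So there are 9! / (2!·2!·2!) = 45360 distinguishable arrangements.

45360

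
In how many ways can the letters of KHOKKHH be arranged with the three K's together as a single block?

Treat the 3 copies of K as a single block. The multiset to arrange is then {KKK, H, H, H, O}, 5 items in all.
That gives (5)!/(3!) = 20 arrangements.

20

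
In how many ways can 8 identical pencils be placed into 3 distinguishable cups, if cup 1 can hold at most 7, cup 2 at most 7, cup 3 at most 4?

33

Without the upper bounds there are C(10,2) = 45 ways to split 8 among 3 cups.
Subtract solutions that violate a single cap (substitute x_i' = x_i − (cap_i+1)): x_1 ≥ 8 gives C(2,2) = 1; x_2 ≥ 8 gives C(2,2) = 1; x_3 ≥ 5 gives C(5,2) = 10. Together 12.
No two caps can be exceeded simultaneously, so the pair terms are all 0.
By inclusion–exclusion the count is 45 − 12 + 0 = 33.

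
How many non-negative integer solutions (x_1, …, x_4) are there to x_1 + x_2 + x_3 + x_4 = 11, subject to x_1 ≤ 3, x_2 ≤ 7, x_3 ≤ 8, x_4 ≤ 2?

85

Without the upper bounds there are C(14,3) = 364 ways to split 11 among 4 variables.
Subtract solutions that violate a single cap (substitute x_i' = x_i − (cap_i+1)): x_1 ≥ 4 gives C(10,3) = 120; x_2 ≥ 8 gives C(6,3) = 20; x_3 ≥ 9 gives C(5,3) = 10; x_4 ≥ 3 gives C(11,3) = 165. Together 315.
Add back pairs where two caps are both exceeded: 0 + 0 + 35 + 0 + 1 + 0 = 36.
By inclusion–exclusion the count is 364 − 315 + 36 = 85.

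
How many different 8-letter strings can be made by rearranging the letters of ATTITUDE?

The 8 letters of ATTITUDE have repeats: T appearing 3 times.
The number of distinct arrangements is 8!/(3!) = 40320/6 = 6720.

6720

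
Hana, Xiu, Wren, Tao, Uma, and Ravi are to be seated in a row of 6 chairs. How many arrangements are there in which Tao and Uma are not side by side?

480

Of the 6! = 720 arrangements, those with Tao and Uma adjacent number 2 × 5! = 240 (treat the pair as a block with 2 internal orders).
So 720 − 240 = 480 arrangements keep them apart.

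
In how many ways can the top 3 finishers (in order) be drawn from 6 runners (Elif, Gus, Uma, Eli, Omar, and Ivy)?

There are 6 choices for 1st place, 5 for 2nd, and 4 for 3rd.
That gives 6 × 5 × 4 = 120.

120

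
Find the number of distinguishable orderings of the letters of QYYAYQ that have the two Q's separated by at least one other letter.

Total arrangements of QYYAYQ: 6!/(3!·2!) = 60.
Arrangements with the Q's together: treat QQ as one letter, giving (5)!/(3!) = 20.
Hence 60 − 20 = 40.

40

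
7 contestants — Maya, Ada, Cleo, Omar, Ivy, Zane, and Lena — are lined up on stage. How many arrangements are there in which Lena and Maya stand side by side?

Glue Lena and Maya into one block (2 internal orders), leaving 6 units to arrange in a row.
So the count is 2·(6)! = 1440.

1440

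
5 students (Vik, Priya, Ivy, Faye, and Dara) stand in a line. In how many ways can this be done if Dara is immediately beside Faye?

48

Treat {Dara, Faye} as a single unit. There are 4 units to order, and the pair itself can be ordered 2 ways.
That gives 2 × 4! = 2 × 24 = 48.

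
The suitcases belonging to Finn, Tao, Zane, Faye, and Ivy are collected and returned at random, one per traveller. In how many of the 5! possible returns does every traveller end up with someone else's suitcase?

This is the derangement count D_5: permutations of 5 items with no fixed point.
By inclusion–exclusion this is Σ_{j=0}^{5} (−1)^j C(5,j)·(5−j)!.
Computing: 120 − 120 + 60 − 20 + 5 − 1 = 44.

44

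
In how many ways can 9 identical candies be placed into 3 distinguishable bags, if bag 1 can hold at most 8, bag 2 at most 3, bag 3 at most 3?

Without the upper bounds there are C(11,2) = 55 ways to split 9 among 3 bags.
Subtract solutions that violate a single cap (substitute x_i' = x_i − (cap_i+1)): x_1 ≥ 9 gives C(2,2) = 1; x_2 ≥ 4 gives C(7,2) = 21; x_3 ≥ 4 gives C(7,2) = 21. Together 43.
Add back pairs where two caps are both exceeded: 0 + 0 + 3 = 3.
By inclusion–exclusion the count is 55 − 43 + 3 = 15.

15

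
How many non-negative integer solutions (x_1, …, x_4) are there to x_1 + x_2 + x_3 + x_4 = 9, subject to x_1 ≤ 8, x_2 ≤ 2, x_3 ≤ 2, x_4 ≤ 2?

By stars and bars, unrestricted non-negative solutions to x_1+…+x_4 = 9 number C(9+3,3) = 220.
Subtract solutions that violate a single cap (substitute x_i' = x_i − (cap_i+1)): x_1 ≥ 9 gives C(3,3) = 1; x_2 ≥ 3 gives C(9,3) = 84; x_3 ≥ 3 gives C(9,3) = 84; x_4 ≥ 3 gives C(9,3) = 84. Together 253.
Add back pairs where two caps are both exceeded: 0 + 0 + 0 + 20 + 20 + 20 = 60.
Subtract triples: 0 + 0 + 0 + 1 = 1.
By inclusion–exclusion the count is 220 − 253 + 60 − 1 = 26.

26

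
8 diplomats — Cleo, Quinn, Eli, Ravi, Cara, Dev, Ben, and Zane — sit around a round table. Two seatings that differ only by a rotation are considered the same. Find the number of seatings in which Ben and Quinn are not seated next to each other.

Without the restriction there are (7)! = 5040 seatings.
Those with Ben next to Quinn: fuse the pair into one unit and seat 7 units around a circle — 2·(6)! = 1440.
Subtracting, 5040 − 1440 = 3600.

3600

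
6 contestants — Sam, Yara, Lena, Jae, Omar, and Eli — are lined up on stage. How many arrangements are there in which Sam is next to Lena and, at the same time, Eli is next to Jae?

96

Treat {Sam,Lena} as one block (2 orders) and {Eli,Jae} as another (2 orders).
That leaves 4 units to arrange: 2 × 2 × 4! = 4 × 24 = 96.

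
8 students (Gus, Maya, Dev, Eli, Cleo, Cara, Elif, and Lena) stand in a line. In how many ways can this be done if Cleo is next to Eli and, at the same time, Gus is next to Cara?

2880

Treat {Cleo,Eli} as one block (2 orders) and {Gus,Cara} as another (2 orders).
That leaves 6 units to arrange: 2 × 2 × 6! = 4 × 720 = 2880.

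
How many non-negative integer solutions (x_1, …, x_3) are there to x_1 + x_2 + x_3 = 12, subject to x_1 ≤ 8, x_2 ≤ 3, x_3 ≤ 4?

10

Ignoring the caps, the number of non-negative solutions to x_1+…+x_3 = 12 is C(14,2) = 91.
Subtract solutions that violate a single cap (substitute x_i' = x_i − (cap_i+1)): x_1 ≥ 9 gives C(5,2) = 10; x_2 ≥ 4 gives C(10,2) = 45; x_3 ≥ 5 gives C(9,2) = 36. Together 91.
Add back pairs where two caps are both exceeded: 0 + 0 + 10 = 10.
By inclusion–exclusion the count is 91 − 91 + 10 = 10.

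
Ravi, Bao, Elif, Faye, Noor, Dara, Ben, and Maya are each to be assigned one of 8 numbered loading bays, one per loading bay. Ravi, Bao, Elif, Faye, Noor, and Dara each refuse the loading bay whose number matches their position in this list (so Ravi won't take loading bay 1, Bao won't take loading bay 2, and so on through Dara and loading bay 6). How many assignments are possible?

Let Aᵢ (for 1 ≤ i ≤ 6) be the placements that put person i in their forbidden loading bay. Any j of these fix j positions, leaving (8−j)! ways to fill the rest, and there are C(6,j) ways to pick which j.
By inclusion–exclusion, the number of valid placements is Σ_{j=0}^{6} (−1)^j C(6,j)·(8−j)!.
Computing: 40320 − 30240 + 10800 − 2400 + 360 − 36 + 2 = 18806.

18806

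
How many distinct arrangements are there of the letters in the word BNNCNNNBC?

The 9 letters of BNNCNNNBC have repeats: B appearing twice, C appearing twice, and N appearing 5 times.
The number of distinct arrangements is 9!/(5!·2!·2!) = 362880/480 = 756.

756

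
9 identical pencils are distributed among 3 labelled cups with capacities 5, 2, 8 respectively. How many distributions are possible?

17

Ignoring the caps, the number of non-negative solutions to x_1+…+x_3 = 9 is C(11,2) = 55.
Subtract solutions that violate a single cap (substitute x_i' = x_i − (cap_i+1)): x_1 ≥ 6 gives C(5,2) = 10; x_2 ≥ 3 gives C(8,2) = 28; x_3 ≥ 9 gives C(2,2) = 1. Together 39.
Add back pairs where two caps are both exceeded: 1 + 0 + 0 = 1.
By inclusion–exclusion the count is 55 − 39 + 1 = 17.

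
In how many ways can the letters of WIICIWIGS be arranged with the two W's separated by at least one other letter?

5880

There are 9!/(4!·2!) = 7560 arrangements of WIICIWIGS in total.
If the two W's are adjacent, glue them into one block, leaving 8 items to arrange: (8)!/(4!) = 1680 ways.
Hence 7560 − 1680 = 5880.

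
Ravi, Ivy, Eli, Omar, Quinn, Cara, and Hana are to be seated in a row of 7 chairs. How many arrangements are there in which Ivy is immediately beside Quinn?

Glue Ivy and Quinn into one block (2 internal orders), leaving 6 units to arrange in a row.
So the count is 2·(6)! = 1440.

1440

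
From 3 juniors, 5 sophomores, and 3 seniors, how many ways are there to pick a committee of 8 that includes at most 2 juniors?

Split by how many juniors are chosen (0 through 2).
Sum: C(3,0)·C(8,8) + C(3,1)·C(8,7) + C(3,2)·C(8,6) = 1 + 24 + 84 = 109.

109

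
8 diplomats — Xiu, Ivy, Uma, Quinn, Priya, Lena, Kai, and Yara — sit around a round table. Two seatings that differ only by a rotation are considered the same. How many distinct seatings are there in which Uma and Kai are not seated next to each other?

3600

Without the restriction there are (7)! = 5040 seatings.
Those with Uma next to Kai: fuse the pair into one unit and seat 7 units around a circle — 2·(6)! = 1440.
Subtracting, 5040 − 1440 = 3600.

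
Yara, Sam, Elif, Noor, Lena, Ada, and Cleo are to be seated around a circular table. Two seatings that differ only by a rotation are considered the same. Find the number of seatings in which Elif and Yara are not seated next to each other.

480

Without the restriction there are (6)! = 720 seatings.
Seatings with Elif beside Yara: treat them as a block with 2 internal orders, giving 2 × (5)! = 240.
Subtracting, 720 − 240 = 480.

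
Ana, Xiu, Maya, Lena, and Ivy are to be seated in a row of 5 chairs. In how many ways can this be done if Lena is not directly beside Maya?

72

Of the 5! = 120 arrangements, those with Lena and Maya adjacent number 2 × 4! = 48 (treat the pair as a block with 2 internal orders).
So 120 − 48 = 72 arrangements keep them apart.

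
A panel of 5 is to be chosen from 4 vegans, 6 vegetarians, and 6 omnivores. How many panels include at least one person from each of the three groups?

With no constraint there are C(16,5) = 4368 possible selections.
Subtract selections that omit an entire group: no vegans → C(12,5) = 792; no vegetarians → C(10,5) = 252; no omnivores → C(10,5) = 252.
Add back selections omitting two groups (i.e. drawn from a single group): C(4,5) + C(6,5) + C(6,5) = 12.
By inclusion–exclusion: 4368 − 1296 + 12 = 3084.

3084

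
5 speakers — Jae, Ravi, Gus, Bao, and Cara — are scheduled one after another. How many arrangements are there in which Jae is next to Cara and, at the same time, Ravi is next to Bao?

Treat {Jae,Cara} as one block (2 orders) and {Ravi,Bao} as another (2 orders).
That leaves 3 units to arrange: 2 × 2 × 3! = 4 × 6 = 24.

24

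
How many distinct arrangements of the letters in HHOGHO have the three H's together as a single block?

12

Treat the 3 copies of H as a single block. The multiset to arrange is then {HHH, G, O, O}, 4 items in all.
That gives (4)!/(2!) = 12 arrangements.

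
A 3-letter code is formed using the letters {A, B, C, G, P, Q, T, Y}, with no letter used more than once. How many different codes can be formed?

Choose and order 3 of the 8 symbols: the first letter has 8 options, the next 7, then 6.
8 × 7 × 6 = 336.

336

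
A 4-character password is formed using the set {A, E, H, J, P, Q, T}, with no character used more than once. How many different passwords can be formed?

This is a permutation of 4 out of 7: P(7,4) = 7!/3!.
That product is 7 × 6 × 5 × 4 = 840.

840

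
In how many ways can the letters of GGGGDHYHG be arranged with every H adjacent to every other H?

336

Treat the 2 copies of H as a single block. The multiset to arrange is then {HH, D, G, G, G, G, G, Y}, 8 items in all.
That gives (8)!/(5!) = 336 arrangements.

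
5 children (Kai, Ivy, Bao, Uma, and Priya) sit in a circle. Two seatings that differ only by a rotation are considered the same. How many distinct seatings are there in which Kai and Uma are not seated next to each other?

Without the restriction there are (4)! = 24 seatings.
Those with Kai next to Uma: fuse the pair into one unit and seat 4 units around a circle — 2·(3)! = 12.
Subtracting, 24 − 12 = 12.

12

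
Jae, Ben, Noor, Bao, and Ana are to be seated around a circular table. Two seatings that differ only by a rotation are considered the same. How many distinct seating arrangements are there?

24

Seat Jae anywhere (absorbing the rotational symmetry), then permute the other 4: (4)! = 24.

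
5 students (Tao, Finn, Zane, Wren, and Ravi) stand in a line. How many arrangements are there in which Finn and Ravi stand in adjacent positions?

Place the 3 others and the Finn-Ravi pair as 4 objects in a line; the pair has 2 internal arrangements.
So the count is 2·(4)! = 48.

48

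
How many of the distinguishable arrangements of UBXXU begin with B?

With the first slot taken by B, it remains to arrange the other 4 letters (UXXU).
Those 4 letters have U appearing twice and X appearing twice, giving (4)!/(2!·2!) = 6.

6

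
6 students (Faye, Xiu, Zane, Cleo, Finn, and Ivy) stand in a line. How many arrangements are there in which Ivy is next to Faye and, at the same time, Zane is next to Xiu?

96

Treat {Ivy,Faye} as one block (2 orders) and {Zane,Xiu} as another (2 orders).
That leaves 4 units to arrange: 2 × 2 × 4! = 4 × 24 = 96.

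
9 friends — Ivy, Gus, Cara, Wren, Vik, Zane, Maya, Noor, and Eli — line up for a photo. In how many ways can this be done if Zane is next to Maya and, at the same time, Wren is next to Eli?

Treat {Zane,Maya} as one block (2 orders) and {Wren,Eli} as another (2 orders).
That leaves 7 units to arrange: 2 × 2 × 7! = 4 × 5040 = 20160.

20160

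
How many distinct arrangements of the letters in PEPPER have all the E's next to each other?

Treat the 2 copies of E as a single block. The multiset to arrange is then {EE, P, P, P, R}, 5 items in all.
That gives (5)!/(3!) = 20 arrangements.

20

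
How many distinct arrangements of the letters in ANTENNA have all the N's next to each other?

60

Treat the 3 copies of N as a single block. The multiset to arrange is then {NNN, A, A, E, T}, 5 items in all.
That gives (5)!/(2!) = 60 arrangements.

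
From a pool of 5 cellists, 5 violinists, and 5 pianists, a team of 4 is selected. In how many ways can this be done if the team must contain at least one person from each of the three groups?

750

With no constraint there are C(15,4) = 1365 possible selections.
Subtract selections that omit an entire group: no cellists → C(10,4) = 210; no violinists → C(10,4) = 210; no pianists → C(10,4) = 210.
Add back selections omitting two groups (i.e. drawn from a single group): C(5,4) + C(5,4) + C(5,4) = 15.
By inclusion–exclusion: 1365 − 630 + 15 = 750.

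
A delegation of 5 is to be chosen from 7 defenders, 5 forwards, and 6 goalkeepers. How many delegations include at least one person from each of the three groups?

Unrestricted: C(18,5) = 8568 ways to pick any 5 of the 18.
Subtract selections that omit an entire group: no defenders → C(11,5) = 462; no forwards → C(13,5) = 1287; no goalkeepers → C(12,5) = 792.
Add back selections omitting two groups (i.e. drawn from a single group): C(7,5) + C(5,5) + C(6,5) = 28.
By inclusion–exclusion: 8568 − 2541 + 28 = 6055.

6055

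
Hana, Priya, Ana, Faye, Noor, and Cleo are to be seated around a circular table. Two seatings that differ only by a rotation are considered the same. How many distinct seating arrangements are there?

Fix one person's seat to break rotational symmetry; the remaining 5 people can be arranged in (5)! = 120 ways.

120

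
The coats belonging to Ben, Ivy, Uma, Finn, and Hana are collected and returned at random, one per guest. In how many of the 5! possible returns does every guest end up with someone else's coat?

This is the derangement count D_5: permutations of 5 items with no fixed point.
By inclusion–exclusion this is Σ_{j=0}^{5} (−1)^j C(5,j)·(5−j)!.
Computing: 120 − 120 + 60 − 20 + 5 − 1 = 44.

44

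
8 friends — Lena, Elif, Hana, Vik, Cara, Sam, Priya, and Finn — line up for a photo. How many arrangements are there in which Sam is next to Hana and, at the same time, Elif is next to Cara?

2880

Treat {Sam,Hana} as one block (2 orders) and {Elif,Cara} as another (2 orders).
That leaves 6 units to arrange: 2 × 2 × 6! = 4 × 720 = 2880.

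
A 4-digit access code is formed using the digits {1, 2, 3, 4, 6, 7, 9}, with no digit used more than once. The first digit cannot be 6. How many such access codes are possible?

720

The first digit has 7−1 = 6 choices (anything except 6).
The remaining 3 digits are filled from the other 6 symbols without repetition: 6 × 5 × 4 = 120.
Total: 6 × 120 = 720.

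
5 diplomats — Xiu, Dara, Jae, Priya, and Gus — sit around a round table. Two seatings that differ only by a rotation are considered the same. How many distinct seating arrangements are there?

24

Seat Xiu anywhere (absorbing the rotational symmetry), then permute the other 4: (4)! = 24.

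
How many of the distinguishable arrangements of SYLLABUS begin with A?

1260

Fix A in the first position and arrange the remaining 7 letters.
Those 7 letters have L appearing twice and S appearing twice, giving (7)!/(2!·2!) = 1260.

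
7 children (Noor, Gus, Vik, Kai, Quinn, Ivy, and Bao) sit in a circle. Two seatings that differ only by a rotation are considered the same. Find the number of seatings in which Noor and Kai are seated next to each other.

Glue Noor and Kai into a block (2 internal orders). Seating 6 units around a circle gives (5)! arrangements.
So 2 × (5)! = 2 × 120 = 240.

240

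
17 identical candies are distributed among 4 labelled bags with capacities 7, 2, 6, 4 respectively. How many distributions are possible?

Without the upper bounds there are C(20,3) = 1140 ways to split 17 among 4 bags.
Subtract solutions that violate a single cap (substitute x_i' = x_i − (cap_i+1)): x_1 ≥ 8 gives C(12,3) = 220; x_2 ≥ 3 gives C(17,3) = 680; x_3 ≥ 7 gives C(13,3) = 286; x_4 ≥ 5 gives C(15,3) = 455. Together 1641.
Add back pairs where two caps are both exceeded: 84 + 10 + 35 + 120 + 220 + 56 = 525.
Subtract triples: 0 + 4 + 0 + 10 = 14.
By inclusion–exclusion the count is 1140 − 1641 + 525 − 14 = 10.

10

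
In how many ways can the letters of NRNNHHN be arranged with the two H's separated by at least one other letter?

75

Total arrangements of NRNNHHN: 7!/(4!·2!) = 105.
Arrangements with the H's together: treat HH as one letter, giving (6)!/(4!) = 30.
Subtracting, 105 − 30 = 75 arrangements keep the H's apart.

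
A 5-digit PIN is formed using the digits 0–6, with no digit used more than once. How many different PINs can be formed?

This is a permutation of 5 out of 7: P(7,5) = 7!/2!.
7 × 6 × 5 × 4 × 3 = 2520.

2520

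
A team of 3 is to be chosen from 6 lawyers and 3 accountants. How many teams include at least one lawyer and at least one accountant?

63

Total 3-person selections from all 9: C(9,3) = 84.
Subtract selections that omit an entire group: no lawyers → C(3,3) = 1; no accountants → C(6,3) = 20.
Both groups omitted at once is impossible, so 84 − 21 = 63.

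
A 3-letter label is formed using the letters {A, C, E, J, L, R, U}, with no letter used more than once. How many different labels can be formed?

Choose and order 3 of the 7 symbols: the first letter has 7 options, the next 6, then 5.
That product is 7 × 6 × 5 = 210.

210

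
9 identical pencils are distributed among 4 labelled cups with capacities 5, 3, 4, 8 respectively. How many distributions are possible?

Ignoring the caps, the number of non-negative solutions to x_1+…+x_4 = 9 is C(12,3) = 220.
Subtract solutions that violate a single cap (substitute x_i' = x_i − (cap_i+1)): x_1 ≥ 6 gives C(6,3) = 20; x_2 ≥ 4 gives C(8,3) = 56; x_3 ≥ 5 gives C(7,3) = 35; x_4 ≥ 9 gives C(3,3) = 1. Together 112.
Add back pairs where two caps are both exceeded: 0 + 0 + 0 + 1 + 0 + 0 = 1.
By inclusion–exclusion the count is 220 − 112 + 1 = 109.

109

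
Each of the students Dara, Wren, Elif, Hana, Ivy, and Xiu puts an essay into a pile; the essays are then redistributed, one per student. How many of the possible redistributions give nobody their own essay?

265

Let Aᵢ be the assignments in which student i gets their own essay. We want the size of the complement of A₁∪…∪A_6.
By inclusion–exclusion this is Σ_{j=0}^{6} (−1)^j C(6,j)·(6−j)!.
Computing: 720 − 720 + 360 − 120 + 30 − 6 + 1 = 265.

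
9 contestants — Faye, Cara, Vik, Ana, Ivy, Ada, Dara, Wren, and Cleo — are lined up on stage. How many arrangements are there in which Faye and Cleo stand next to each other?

Glue Faye and Cleo into one block (2 internal orders), leaving 8 units to arrange in a row.
That gives 2 × 8! = 2 × 40320 = 80640.

80640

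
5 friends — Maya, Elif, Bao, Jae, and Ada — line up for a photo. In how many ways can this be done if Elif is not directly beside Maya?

72

Of the 5! = 120 arrangements, those with Elif and Maya adjacent number 2 × 4! = 48 (treat the pair as a block with 2 internal orders).
So 120 − 48 = 72 arrangements keep them apart.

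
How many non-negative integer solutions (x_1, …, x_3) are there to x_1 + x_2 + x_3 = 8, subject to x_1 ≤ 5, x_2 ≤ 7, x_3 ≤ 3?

23

Ignoring the caps, the number of non-negative solutions to x_1+…+x_3 = 8 is C(10,2) = 45.
Subtract solutions that violate a single cap (substitute x_i' = x_i − (cap_i+1)): x_1 ≥ 6 gives C(4,2) = 6; x_2 ≥ 8 gives C(2,2) = 1; x_3 ≥ 4 gives C(6,2) = 15. Together 22.
No two caps can be exceeded simultaneously, so the pair terms are all 0.
By inclusion–exclusion the count is 45 − 22 + 0 = 23.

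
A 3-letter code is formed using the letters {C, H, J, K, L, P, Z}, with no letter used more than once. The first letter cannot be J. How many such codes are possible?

The first letter has 7−1 = 6 choices (anything except J).
The remaining 2 letters are filled from the other 6 symbols without repetition: 6 × 5 = 30.
Total: 6 × 30 = 180.

180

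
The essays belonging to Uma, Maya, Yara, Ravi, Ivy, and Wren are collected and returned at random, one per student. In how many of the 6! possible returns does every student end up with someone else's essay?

This is the derangement count D_6: permutations of 6 items with no fixed point.
By inclusion–exclusion this is Σ_{j=0}^{6} (−1)^j C(6,j)·(6−j)!.
Computing: 720 − 720 + 360 − 120 + 30 − 6 + 1 = 265.

265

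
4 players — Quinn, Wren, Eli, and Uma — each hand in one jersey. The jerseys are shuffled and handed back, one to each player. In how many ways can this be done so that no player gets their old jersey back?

9

This is the derangement count D_4: permutations of 4 items with no fixed point.
By inclusion–exclusion this is Σ_{j=0}^{4} (−1)^j C(4,j)·(4−j)!.
Computing: 24 − 24 + 12 − 4 + 1 = 9.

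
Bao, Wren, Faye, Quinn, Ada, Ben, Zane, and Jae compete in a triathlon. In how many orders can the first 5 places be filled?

6720

There are 8 choices for 1st place, 7 for 2nd, and so on down to 4 for position 5.
That gives 8 × 7 × 6 × 5 × 4 = 6720.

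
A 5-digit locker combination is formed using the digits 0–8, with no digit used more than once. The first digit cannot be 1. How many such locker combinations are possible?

13440

The first digit has 9−1 = 8 choices (anything except 1).
The remaining 4 digits are filled from the other 8 symbols without repetition: 8 × 7 × 6 × 5 = 1680.
Total: 8 × 1680 = 13440.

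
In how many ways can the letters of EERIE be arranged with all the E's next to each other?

6

Treat the 3 copies of E as a single block. The multiset to arrange is then {EEE, I, R}, 3 items in all.
All 3 items are distinct, so there are (3)! = 6 arrangements.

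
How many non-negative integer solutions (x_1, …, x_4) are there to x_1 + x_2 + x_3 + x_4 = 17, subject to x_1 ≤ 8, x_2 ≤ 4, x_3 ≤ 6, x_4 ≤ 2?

19

By stars and bars, unrestricted non-negative solutions to x_1+…+x_4 = 17 number C(17+3,3) = 1140.
Subtract solutions that violate a single cap (substitute x_i' = x_i − (cap_i+1)): x_1 ≥ 9 gives C(11,3) = 165; x_2 ≥ 5 gives C(15,3) = 455; x_3 ≥ 7 gives C(13,3) = 286; x_4 ≥ 3 gives C(17,3) = 680. Together 1586.
Add back pairs where two caps are both exceeded: 20 + 4 + 56 + 56 + 220 + 120 = 476.
Subtract triples: 0 + 1 + 0 + 10 = 11.
By inclusion–exclusion the count is 1140 − 1586 + 476 − 11 = 19.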